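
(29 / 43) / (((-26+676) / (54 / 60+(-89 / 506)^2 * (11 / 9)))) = 28486207 / 29275389000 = 0.00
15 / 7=2.14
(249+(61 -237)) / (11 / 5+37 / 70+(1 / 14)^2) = 71540 / 2679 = 26.70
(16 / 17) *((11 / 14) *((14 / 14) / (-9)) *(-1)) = 88 / 1071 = 0.08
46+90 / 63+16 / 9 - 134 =-5342 / 63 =-84.79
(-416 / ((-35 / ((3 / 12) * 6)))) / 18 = 104 / 105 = 0.99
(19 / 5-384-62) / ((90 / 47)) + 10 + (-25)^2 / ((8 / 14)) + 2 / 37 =9688939 / 11100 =872.88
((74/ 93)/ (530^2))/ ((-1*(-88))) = 37/ 1149442800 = 0.00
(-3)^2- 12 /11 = 87 /11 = 7.91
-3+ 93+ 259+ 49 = 398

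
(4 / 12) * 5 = 5 / 3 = 1.67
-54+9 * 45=351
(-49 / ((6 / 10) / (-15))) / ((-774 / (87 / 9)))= -35525 / 2322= -15.30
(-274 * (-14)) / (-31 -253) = -959 / 71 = -13.51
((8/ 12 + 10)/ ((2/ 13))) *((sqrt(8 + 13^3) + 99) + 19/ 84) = 1456 *sqrt(5) + 433420/ 63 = 10135.40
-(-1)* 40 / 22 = 20 / 11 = 1.82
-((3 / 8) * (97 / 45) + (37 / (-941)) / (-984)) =-623757 / 771620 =-0.81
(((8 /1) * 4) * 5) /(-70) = -16 /7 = -2.29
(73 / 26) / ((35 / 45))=657 / 182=3.61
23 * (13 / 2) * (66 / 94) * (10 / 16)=49335 / 752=65.61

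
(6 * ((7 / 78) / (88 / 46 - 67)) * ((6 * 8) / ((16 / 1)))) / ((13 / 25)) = -4025 / 84331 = -0.05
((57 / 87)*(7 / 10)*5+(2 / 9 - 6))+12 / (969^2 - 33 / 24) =-13663690351 / 3921095394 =-3.48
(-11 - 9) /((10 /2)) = -4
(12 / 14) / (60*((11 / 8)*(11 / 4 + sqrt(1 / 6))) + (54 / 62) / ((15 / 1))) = 697864560 / 180693465421 - 42284000*sqrt(6) / 180693465421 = 0.00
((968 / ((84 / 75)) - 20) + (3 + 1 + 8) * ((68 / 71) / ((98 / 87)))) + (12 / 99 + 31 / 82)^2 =21774238652255 / 25474754844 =854.74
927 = 927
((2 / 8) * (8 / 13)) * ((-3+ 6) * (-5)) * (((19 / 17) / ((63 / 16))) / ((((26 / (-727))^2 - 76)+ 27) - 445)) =160672816 / 121173098865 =0.00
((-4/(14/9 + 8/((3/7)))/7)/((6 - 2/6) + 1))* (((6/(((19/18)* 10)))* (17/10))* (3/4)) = -37179/12103000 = -0.00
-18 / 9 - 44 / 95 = -234 / 95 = -2.46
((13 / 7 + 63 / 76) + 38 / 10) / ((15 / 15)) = 6.49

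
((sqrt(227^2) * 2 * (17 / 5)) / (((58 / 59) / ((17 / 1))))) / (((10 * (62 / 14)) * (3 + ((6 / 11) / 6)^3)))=36062165909 / 179530300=200.87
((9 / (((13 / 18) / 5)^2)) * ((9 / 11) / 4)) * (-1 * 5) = -820125 / 1859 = -441.16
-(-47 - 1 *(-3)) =44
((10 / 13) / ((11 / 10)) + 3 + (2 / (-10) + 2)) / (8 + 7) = 3932 / 10725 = 0.37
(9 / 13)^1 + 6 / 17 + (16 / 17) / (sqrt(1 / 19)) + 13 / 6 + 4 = 16 *sqrt(19) / 17 + 9563 / 1326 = 11.31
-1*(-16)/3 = 16/3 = 5.33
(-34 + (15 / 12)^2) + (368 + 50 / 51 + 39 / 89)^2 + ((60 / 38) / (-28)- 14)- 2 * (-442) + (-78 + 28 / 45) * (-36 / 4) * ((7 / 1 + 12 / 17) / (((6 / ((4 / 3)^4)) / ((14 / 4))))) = 871238424495614171 / 5918692232880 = 147201.17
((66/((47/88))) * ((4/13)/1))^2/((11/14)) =686923776/373321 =1840.04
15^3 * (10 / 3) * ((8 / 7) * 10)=900000 / 7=128571.43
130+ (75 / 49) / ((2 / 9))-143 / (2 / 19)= -59859 / 49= -1221.61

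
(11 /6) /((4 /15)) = 55 /8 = 6.88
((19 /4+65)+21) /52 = 363 /208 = 1.75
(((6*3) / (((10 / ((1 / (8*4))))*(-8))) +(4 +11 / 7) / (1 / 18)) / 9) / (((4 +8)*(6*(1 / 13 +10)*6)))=1297829 / 507064320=0.00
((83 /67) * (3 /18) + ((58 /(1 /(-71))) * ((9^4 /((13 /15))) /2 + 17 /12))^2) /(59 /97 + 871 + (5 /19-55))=182668199274421593296647 /613681508232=297659611417.47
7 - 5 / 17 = 114 / 17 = 6.71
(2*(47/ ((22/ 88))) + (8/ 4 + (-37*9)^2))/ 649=111267/ 649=171.44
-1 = -1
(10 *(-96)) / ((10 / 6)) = -576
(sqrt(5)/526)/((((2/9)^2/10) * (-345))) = -27 * sqrt(5)/24196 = -0.00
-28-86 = -114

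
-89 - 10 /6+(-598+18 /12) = -4123 /6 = -687.17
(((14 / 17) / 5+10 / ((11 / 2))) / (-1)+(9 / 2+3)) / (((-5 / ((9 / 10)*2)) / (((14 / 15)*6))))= -1299942 / 116875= -11.12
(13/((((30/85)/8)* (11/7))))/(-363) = -0.52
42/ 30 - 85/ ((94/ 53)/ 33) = -742667/ 470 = -1580.14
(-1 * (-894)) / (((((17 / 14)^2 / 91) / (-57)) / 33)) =-29993267304 / 289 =-103782931.85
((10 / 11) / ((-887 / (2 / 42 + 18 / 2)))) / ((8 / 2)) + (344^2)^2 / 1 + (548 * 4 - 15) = 2869256918624006 / 204897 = 14003411073.00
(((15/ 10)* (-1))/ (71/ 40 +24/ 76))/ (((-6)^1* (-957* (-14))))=0.00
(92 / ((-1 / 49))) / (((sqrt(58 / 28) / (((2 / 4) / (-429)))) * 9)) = 2254 * sqrt(406) / 111969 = 0.41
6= 6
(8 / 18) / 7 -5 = -311 / 63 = -4.94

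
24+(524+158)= 706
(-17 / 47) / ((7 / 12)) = -204 / 329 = -0.62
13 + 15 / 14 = 197 / 14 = 14.07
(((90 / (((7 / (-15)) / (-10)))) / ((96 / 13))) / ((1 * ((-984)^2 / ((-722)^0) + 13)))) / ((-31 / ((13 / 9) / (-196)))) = 0.00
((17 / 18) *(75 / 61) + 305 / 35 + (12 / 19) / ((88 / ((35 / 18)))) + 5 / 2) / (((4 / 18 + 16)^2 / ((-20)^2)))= 8955935775 / 475575947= 18.83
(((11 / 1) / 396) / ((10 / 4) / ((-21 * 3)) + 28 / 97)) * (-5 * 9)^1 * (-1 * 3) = 91665 / 6086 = 15.06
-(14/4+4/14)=-53/14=-3.79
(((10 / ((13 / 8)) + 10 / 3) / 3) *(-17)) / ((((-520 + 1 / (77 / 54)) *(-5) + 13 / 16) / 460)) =-3564668800 / 374386077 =-9.52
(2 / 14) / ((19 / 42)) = 0.32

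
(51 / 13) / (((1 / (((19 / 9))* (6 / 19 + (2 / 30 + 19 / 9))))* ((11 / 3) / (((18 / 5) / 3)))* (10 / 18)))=16728 / 1375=12.17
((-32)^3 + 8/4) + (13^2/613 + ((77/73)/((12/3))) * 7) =-5864603181/178996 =-32763.88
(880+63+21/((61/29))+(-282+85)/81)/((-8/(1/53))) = -4696675/2094984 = -2.24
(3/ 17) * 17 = 3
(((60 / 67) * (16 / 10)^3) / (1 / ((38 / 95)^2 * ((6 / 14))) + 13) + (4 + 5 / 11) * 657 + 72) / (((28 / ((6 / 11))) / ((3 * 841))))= 138425805102177 / 939195950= 147387.57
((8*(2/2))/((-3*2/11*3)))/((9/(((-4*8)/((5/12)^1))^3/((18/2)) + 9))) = 92258188/3375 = 27335.76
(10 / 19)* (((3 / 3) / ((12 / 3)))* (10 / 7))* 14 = 50 / 19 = 2.63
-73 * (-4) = 292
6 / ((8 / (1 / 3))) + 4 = 17 / 4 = 4.25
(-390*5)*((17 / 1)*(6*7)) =-1392300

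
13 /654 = 0.02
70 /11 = 6.36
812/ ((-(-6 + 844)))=-406/ 419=-0.97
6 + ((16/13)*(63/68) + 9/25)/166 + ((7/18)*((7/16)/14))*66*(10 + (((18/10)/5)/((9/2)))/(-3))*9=286165613/3668600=78.00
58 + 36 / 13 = 790 / 13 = 60.77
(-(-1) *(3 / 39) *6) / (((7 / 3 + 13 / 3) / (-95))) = -171 / 26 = -6.58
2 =2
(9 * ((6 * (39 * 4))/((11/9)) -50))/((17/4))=283464/187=1515.85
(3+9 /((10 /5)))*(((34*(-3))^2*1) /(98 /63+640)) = 121.63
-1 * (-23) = 23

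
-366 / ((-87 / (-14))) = -1708 / 29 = -58.90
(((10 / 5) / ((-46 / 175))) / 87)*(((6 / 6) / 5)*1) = -35 / 2001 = -0.02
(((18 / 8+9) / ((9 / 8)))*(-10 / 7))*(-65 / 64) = 1625 / 112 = 14.51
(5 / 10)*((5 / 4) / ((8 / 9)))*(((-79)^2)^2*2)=1752753645 / 32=54773551.41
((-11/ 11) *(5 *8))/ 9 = -40/ 9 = -4.44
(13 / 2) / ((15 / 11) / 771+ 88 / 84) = 771771 / 124598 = 6.19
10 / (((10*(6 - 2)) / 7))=7 / 4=1.75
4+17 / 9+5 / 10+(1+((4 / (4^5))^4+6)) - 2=440234147849 / 38654705664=11.39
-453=-453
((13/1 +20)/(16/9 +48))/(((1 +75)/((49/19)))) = 2079/92416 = 0.02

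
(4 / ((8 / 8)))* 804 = 3216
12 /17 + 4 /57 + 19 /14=28939 /13566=2.13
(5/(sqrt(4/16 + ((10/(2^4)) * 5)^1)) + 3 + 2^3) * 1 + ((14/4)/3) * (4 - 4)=10 * sqrt(6)/9 + 11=13.72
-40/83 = -0.48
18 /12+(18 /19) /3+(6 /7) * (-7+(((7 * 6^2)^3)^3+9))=3512837638572247351299.53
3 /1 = 3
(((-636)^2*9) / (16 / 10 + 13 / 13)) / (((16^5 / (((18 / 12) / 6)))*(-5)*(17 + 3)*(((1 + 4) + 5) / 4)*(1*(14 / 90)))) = -2047761 / 238551040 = -0.01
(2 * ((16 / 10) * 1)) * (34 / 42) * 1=272 / 105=2.59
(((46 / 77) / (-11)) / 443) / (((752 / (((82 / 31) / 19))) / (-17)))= 16031 / 41548971772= 0.00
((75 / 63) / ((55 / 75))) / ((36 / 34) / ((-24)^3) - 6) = -0.27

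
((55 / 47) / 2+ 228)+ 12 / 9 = 229.92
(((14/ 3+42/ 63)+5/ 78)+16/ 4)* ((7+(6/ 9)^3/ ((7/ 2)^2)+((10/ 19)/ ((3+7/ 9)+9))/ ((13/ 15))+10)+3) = 55289553023/ 293122557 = 188.62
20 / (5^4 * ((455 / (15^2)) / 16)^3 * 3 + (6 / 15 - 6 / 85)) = 1692057600 / 348136859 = 4.86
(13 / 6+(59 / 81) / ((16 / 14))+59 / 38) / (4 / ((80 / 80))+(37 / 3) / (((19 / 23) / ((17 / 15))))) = 268195 / 1287864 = 0.21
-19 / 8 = -2.38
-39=-39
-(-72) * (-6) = -432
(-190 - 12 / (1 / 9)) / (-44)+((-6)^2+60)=2261 / 22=102.77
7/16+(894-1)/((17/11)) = 157287/272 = 578.26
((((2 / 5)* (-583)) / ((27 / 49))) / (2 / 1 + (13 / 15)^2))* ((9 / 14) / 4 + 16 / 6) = -9692375 / 22284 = -434.95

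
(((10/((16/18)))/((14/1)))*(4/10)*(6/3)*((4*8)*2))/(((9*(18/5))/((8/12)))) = 0.85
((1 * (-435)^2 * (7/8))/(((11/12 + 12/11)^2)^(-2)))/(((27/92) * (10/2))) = 3338684430878125/1821574656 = 1832856.22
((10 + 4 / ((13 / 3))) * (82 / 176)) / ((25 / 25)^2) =5.09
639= 639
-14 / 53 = -0.26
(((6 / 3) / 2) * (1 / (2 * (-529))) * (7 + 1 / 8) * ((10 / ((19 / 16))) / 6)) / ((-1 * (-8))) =-5 / 4232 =-0.00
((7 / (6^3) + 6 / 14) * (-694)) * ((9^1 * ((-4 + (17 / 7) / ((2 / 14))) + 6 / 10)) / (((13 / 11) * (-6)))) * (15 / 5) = 45227633 / 2730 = 16566.90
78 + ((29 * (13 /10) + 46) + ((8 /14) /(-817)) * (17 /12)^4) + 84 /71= 1714280770301 /10524790080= 162.88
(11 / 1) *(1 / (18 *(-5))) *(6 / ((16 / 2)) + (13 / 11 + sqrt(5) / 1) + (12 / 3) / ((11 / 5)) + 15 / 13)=-187 / 312 - 11 *sqrt(5) / 90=-0.87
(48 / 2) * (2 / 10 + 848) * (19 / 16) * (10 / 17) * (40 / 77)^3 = 15471168000 / 7761061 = 1993.43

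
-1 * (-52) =52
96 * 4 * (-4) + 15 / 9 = -4603 / 3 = -1534.33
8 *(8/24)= 8/3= 2.67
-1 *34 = -34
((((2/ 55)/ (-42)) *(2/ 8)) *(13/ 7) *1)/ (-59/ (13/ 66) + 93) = 169/ 86832900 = 0.00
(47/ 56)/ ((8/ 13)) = 611/ 448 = 1.36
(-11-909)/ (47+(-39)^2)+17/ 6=1321/ 588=2.25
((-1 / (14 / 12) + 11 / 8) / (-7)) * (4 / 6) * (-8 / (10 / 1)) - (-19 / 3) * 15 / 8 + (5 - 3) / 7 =71737 / 5880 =12.20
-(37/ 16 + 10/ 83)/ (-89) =3231/ 118192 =0.03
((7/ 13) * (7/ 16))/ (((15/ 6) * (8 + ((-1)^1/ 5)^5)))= 30625/ 2599896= 0.01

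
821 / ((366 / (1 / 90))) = 821 / 32940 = 0.02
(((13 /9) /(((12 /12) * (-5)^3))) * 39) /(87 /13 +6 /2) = -2197 /47250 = -0.05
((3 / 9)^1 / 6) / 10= 0.01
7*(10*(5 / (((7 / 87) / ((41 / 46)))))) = 89175 / 23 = 3877.17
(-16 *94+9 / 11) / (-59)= 16535 / 649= 25.48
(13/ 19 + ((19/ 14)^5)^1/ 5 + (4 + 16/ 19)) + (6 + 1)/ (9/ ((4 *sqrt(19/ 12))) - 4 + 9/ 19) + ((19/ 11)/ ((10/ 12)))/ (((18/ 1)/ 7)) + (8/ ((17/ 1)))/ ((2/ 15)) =3100934673816403/ 382340159937120 - 2394 *sqrt(57)/ 13339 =6.76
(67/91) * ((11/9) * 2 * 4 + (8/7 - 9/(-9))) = 50317/5733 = 8.78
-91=-91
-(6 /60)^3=-1 /1000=-0.00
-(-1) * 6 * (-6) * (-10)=360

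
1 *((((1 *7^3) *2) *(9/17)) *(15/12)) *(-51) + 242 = -45821/2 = -22910.50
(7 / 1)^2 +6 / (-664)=16265 / 332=48.99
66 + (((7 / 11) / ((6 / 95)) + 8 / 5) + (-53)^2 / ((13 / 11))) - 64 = 10255339 / 4290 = 2390.52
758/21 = 36.10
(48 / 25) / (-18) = -8 / 75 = -0.11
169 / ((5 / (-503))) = -85007 / 5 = -17001.40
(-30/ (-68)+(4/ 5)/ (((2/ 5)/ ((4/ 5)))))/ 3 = 347/ 510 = 0.68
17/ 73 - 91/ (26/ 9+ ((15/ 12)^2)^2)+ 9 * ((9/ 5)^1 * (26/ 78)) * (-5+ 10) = 9109156/ 896513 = 10.16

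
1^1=1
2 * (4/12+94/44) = 4.94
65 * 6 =390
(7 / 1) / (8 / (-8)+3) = 7 / 2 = 3.50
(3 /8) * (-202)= -303 /4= -75.75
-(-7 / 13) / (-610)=-7 / 7930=-0.00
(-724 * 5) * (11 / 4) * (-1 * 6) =59730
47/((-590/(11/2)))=-517/1180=-0.44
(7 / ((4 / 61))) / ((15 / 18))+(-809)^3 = -5294750009 / 10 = -529475000.90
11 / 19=0.58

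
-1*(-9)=9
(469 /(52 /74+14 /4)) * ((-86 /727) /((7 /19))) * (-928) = 7518073216 /226097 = 33251.54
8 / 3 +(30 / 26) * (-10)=-346 / 39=-8.87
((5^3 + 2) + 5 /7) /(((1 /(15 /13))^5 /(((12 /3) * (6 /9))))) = 1810350000 /2599051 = 696.54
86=86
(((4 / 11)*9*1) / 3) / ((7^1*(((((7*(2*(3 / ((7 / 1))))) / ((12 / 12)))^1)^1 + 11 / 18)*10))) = 108 / 45815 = 0.00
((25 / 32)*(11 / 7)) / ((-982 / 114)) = -15675 / 109984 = -0.14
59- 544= -485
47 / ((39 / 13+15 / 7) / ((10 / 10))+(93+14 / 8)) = 1316 / 2797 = 0.47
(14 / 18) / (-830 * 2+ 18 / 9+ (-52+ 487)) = -7 / 11007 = -0.00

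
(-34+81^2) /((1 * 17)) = 6527 /17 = 383.94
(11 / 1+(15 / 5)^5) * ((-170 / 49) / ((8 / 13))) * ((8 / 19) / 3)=-561340 / 2793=-200.98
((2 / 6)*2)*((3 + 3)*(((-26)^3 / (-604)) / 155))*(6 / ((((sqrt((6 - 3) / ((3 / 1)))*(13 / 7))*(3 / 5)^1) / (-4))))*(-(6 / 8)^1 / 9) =18928 / 14043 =1.35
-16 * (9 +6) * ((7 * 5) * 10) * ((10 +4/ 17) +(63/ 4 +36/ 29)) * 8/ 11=-820008000/ 493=-1663302.23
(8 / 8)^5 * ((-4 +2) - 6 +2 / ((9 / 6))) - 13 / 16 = -359 / 48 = -7.48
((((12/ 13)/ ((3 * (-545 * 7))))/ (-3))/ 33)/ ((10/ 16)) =32/ 24549525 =0.00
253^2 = 64009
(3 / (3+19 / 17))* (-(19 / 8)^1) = -969 / 560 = -1.73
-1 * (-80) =80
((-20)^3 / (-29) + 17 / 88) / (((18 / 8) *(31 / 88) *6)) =156554 / 2697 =58.05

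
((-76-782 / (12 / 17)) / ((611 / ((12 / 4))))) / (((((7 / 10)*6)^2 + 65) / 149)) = -26458675 / 2524652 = -10.48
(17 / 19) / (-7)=-17 / 133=-0.13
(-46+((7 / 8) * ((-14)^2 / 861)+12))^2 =69139225 / 60516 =1142.49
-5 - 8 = -13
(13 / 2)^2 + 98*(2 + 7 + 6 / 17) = 65201 / 68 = 958.84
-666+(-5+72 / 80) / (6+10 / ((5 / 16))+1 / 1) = -666.11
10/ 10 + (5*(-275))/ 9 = -1366/ 9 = -151.78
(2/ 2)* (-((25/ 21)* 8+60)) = -1460/ 21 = -69.52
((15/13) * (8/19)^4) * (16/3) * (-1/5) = -65536/1694173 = -0.04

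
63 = 63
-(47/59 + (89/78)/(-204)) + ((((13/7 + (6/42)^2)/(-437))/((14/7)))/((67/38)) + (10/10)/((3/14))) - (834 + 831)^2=-8544281205196679/3082106664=-2772221.13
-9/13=-0.69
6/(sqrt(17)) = 6 * sqrt(17)/17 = 1.46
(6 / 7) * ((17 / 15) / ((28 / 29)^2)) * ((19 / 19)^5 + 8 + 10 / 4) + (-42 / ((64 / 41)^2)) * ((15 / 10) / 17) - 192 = -21678976093 / 119418880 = -181.54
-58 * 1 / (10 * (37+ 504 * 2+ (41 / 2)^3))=-232 / 386405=-0.00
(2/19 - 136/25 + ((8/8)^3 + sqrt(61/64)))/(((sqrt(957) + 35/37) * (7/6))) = -8456313 * sqrt(957)/2176059550 - 555 * sqrt(61)/5235632 + 228549/62173130 + 4107 * sqrt(58377)/36649424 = -0.09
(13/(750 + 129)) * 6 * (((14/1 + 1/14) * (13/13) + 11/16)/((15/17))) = 121771/82040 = 1.48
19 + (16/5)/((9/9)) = 22.20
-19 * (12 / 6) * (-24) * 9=8208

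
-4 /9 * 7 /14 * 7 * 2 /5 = -28 /45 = -0.62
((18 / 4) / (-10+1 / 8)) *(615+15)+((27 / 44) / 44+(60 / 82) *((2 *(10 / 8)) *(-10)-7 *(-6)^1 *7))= -565902147 / 6270704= -90.25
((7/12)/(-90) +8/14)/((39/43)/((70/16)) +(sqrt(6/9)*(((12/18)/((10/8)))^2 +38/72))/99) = 126358810320600/46319317597439 - 6667543285095*sqrt(6)/185277270389756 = 2.64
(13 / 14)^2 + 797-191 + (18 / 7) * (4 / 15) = 595397 / 980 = 607.55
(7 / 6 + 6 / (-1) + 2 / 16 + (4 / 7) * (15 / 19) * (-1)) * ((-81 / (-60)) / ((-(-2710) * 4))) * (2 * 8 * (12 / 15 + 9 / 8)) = -1630431 / 82384000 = -0.02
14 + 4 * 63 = 266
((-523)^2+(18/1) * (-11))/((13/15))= 4099965/13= 315381.92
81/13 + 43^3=1033672/13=79513.23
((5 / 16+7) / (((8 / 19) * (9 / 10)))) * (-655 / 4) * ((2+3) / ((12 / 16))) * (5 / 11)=-20223125 / 2112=-9575.34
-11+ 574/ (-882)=-734/ 63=-11.65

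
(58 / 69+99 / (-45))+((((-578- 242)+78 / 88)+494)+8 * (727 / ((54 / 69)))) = 323565457 / 45540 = 7105.08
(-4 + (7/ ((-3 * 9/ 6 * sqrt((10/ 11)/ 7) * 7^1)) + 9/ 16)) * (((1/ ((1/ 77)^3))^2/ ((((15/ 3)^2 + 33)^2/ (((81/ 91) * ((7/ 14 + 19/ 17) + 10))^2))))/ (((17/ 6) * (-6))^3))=96760919392320645 * sqrt(770)/ 3228845688848 + 239483275495993596375/ 51661531021568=5467189.51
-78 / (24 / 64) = -208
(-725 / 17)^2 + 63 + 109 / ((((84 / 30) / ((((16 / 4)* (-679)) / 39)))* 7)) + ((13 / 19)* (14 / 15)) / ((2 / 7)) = 1496.72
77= 77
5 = 5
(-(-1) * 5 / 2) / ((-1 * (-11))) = 5 / 22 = 0.23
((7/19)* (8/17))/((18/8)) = 224/2907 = 0.08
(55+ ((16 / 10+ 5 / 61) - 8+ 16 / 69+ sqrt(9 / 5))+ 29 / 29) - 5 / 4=3 * sqrt(5) / 5+ 4096523 / 84180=50.01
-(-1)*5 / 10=1 / 2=0.50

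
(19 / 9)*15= 95 / 3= 31.67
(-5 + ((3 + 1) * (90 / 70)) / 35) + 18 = 3221 / 245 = 13.15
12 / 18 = 2 / 3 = 0.67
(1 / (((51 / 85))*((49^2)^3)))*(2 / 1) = 10 / 41523861603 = 0.00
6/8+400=1603/4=400.75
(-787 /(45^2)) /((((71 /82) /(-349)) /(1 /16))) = 11261183 /1150200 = 9.79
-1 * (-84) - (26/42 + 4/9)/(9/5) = 47293/567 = 83.41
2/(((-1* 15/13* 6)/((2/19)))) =-26/855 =-0.03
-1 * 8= -8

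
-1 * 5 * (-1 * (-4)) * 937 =-18740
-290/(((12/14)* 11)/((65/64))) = -65975/2112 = -31.24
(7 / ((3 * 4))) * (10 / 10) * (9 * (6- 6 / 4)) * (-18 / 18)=-189 / 8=-23.62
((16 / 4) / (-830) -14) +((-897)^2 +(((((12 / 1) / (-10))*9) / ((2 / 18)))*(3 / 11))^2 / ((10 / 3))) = 1010333099693 / 1255375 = 804805.81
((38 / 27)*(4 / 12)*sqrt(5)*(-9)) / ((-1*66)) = 19*sqrt(5) / 297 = 0.14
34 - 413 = -379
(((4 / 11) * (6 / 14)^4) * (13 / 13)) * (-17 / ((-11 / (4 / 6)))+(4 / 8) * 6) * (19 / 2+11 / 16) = 83619 / 166012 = 0.50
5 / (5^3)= 1 / 25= 0.04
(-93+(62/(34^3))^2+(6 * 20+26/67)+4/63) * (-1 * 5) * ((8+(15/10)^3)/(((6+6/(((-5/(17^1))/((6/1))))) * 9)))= 14543842488556225/9758572750395648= 1.49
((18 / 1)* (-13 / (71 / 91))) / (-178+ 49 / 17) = 27846 / 16259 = 1.71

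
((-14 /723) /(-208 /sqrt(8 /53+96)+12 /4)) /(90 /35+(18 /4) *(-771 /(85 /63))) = -0.00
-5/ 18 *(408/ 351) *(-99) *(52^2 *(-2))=-1555840/ 9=-172871.11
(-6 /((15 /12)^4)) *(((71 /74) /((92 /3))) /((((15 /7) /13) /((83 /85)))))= -102962496 /226046875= -0.46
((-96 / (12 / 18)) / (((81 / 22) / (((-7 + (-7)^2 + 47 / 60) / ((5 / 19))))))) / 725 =-4292024 / 489375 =-8.77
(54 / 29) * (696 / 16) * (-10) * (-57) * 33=1523610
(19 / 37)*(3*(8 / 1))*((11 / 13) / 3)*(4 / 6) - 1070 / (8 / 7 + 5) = -10664278 / 62049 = -171.87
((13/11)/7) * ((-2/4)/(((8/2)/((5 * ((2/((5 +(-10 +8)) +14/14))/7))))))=-65/8624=-0.01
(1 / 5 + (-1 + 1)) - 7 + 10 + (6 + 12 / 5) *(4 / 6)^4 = 656 / 135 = 4.86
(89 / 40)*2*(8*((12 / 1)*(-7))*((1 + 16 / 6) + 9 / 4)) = -88466 / 5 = -17693.20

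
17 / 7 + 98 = 703 / 7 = 100.43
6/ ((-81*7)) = -2/ 189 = -0.01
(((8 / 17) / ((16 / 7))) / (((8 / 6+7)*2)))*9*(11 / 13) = 2079 / 22100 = 0.09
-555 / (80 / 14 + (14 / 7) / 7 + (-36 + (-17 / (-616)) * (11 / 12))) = 372960 / 20143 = 18.52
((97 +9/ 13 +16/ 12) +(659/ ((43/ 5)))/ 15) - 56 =26907/ 559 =48.13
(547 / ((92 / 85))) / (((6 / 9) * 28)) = 139485 / 5152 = 27.07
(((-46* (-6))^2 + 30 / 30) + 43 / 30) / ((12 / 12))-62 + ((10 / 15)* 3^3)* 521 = 2564833 / 30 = 85494.43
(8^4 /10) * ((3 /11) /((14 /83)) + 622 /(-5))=-96812032 /1925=-50291.96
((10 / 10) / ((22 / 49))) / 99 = 49 / 2178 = 0.02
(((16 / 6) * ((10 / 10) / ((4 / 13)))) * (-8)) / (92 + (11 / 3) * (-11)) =-208 / 155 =-1.34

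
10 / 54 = 5 / 27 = 0.19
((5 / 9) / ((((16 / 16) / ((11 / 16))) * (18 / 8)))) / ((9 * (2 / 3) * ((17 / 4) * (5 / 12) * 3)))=22 / 4131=0.01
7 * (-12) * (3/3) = -84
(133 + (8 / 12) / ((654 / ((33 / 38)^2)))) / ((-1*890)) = -20933789 / 140082440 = -0.15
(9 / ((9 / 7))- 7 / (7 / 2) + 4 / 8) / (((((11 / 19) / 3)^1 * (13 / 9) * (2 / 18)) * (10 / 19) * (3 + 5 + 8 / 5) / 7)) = 204687 / 832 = 246.02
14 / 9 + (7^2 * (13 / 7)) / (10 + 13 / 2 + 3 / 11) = 2576 / 369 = 6.98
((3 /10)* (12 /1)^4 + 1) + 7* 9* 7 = 33314 /5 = 6662.80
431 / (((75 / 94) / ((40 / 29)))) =324112 / 435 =745.09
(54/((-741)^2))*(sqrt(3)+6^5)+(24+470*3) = 6*sqrt(3)/61009+87533562/61009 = 1434.76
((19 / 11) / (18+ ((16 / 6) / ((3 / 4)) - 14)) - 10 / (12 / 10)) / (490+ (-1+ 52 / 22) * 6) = -18187 / 1117920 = -0.02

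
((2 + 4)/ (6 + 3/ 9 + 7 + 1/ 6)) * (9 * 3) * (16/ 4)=48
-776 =-776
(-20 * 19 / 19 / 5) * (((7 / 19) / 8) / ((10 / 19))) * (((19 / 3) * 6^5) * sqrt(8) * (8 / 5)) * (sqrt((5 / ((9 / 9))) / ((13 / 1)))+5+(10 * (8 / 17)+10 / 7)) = -10440576 * sqrt(2) / 17 - 1378944 * sqrt(130) / 325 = -916917.98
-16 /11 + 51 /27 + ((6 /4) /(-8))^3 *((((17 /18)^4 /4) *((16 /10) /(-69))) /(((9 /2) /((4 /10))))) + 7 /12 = 345964489931 /339954278400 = 1.02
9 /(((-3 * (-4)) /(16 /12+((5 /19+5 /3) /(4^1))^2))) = 20353 /17328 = 1.17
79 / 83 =0.95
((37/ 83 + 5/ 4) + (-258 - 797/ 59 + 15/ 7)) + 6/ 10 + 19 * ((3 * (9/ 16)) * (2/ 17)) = -6137397423/ 23309720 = -263.30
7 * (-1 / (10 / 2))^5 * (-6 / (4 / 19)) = 399 / 6250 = 0.06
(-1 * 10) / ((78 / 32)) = -160 / 39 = -4.10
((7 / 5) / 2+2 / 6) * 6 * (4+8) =372 / 5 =74.40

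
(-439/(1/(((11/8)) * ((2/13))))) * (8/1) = -9658/13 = -742.92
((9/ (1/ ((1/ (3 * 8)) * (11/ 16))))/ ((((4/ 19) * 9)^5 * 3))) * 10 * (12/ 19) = 7167655/ 322486272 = 0.02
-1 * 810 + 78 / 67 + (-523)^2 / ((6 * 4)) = 10588.21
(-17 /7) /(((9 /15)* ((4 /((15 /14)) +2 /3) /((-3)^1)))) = 425 /154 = 2.76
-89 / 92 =-0.97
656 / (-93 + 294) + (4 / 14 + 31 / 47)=278335 / 66129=4.21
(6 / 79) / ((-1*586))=-3 / 23147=-0.00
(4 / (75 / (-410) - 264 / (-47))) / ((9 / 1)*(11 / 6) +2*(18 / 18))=30832 / 774891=0.04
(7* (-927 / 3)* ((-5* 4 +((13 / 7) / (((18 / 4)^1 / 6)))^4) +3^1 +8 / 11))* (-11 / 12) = 4698414731 / 111132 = 42277.78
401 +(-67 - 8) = 326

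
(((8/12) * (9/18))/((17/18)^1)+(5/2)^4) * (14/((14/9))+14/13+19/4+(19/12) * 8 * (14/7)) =67167065/42432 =1582.93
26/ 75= 0.35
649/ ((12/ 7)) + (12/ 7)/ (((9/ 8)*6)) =95467/ 252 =378.84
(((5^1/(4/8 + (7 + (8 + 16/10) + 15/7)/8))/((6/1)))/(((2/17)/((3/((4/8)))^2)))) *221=3944850/199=19823.37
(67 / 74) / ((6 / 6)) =67 / 74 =0.91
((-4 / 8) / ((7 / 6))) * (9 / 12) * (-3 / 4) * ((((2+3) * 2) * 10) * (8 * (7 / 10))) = 135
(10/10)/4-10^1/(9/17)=-18.64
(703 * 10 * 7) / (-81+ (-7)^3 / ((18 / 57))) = -295260 / 7003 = -42.16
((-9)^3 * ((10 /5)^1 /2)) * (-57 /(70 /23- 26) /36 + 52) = -26722629 /704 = -37958.28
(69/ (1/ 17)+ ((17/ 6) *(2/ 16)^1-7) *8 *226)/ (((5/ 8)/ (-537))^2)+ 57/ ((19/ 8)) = -200108091816/ 25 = -8004323672.64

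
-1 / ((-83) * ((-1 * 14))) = -1 / 1162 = -0.00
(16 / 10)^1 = 8 / 5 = 1.60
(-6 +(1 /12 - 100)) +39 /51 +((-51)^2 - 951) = 315149 /204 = 1544.85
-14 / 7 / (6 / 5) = -5 / 3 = -1.67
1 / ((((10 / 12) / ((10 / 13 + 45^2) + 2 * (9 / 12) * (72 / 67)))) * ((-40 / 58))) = -153628863 / 43550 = -3527.64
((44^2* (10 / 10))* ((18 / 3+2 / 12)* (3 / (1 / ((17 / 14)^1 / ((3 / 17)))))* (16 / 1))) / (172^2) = 5175412 / 38829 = 133.29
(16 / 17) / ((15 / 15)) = 0.94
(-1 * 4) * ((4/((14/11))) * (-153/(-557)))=-13464/3899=-3.45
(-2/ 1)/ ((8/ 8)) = -2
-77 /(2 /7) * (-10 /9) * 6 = 5390 /3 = 1796.67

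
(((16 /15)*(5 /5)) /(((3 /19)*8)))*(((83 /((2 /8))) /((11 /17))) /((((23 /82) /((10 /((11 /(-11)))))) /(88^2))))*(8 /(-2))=478494284.68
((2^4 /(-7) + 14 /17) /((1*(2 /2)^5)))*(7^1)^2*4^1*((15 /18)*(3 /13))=-12180 /221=-55.11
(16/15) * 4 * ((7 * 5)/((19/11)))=4928/57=86.46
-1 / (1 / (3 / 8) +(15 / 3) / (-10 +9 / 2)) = -33 / 58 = -0.57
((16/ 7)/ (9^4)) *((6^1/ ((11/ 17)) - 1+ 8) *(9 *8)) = 22912/ 56133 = 0.41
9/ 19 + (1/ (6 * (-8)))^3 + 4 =4.47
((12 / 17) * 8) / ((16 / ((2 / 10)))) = 0.07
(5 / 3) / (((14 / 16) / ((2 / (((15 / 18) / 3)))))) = 96 / 7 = 13.71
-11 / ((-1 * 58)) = 11 / 58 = 0.19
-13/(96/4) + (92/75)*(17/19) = 6337/11400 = 0.56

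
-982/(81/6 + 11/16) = -15712/227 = -69.22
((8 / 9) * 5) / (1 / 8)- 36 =-4 / 9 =-0.44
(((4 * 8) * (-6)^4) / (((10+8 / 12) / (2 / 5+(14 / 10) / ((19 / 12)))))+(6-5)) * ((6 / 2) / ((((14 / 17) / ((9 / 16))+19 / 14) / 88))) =268285037328 / 574085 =467326.33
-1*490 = -490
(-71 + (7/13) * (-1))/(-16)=465/104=4.47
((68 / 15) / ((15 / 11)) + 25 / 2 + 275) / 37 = 130871 / 16650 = 7.86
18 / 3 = 6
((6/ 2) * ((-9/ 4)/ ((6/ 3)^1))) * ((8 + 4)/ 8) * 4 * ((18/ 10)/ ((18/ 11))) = -891/ 40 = -22.28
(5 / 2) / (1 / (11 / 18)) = 55 / 36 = 1.53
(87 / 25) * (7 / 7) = 87 / 25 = 3.48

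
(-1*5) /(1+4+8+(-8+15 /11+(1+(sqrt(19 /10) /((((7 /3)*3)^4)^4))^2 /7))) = -4252046545839094488275401923850 /6262104912963030064551046469879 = -0.68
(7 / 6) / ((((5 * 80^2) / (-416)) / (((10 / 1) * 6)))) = -91 / 100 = -0.91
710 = 710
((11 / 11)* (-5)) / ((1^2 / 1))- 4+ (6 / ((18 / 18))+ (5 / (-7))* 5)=-46 / 7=-6.57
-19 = -19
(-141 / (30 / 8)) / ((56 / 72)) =-1692 / 35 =-48.34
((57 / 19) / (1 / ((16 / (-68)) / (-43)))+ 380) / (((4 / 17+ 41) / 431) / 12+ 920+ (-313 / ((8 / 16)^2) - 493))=-0.46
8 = 8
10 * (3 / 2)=15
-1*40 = -40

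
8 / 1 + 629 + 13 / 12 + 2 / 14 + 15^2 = 72511 / 84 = 863.23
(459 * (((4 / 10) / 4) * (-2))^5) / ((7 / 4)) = -1836 / 21875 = -0.08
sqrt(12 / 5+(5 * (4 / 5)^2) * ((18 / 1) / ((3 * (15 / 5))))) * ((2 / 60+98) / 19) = 2941 * sqrt(55) / 1425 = 15.31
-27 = -27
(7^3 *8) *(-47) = -128968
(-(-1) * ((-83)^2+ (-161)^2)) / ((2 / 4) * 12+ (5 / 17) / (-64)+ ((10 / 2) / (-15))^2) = 64255104 / 11959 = 5372.95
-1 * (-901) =901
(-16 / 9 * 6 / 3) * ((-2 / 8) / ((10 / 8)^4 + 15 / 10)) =2048 / 9081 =0.23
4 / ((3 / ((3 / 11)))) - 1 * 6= -62 / 11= -5.64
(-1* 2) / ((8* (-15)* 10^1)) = 1 / 600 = 0.00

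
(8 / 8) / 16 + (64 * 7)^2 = 3211265 / 16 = 200704.06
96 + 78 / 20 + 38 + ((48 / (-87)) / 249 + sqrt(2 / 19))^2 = 138.00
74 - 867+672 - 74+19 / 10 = -193.10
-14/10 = -7/5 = -1.40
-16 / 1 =-16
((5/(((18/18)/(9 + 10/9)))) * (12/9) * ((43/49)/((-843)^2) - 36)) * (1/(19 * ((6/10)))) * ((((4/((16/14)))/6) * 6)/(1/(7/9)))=-300200568850/518063121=-579.47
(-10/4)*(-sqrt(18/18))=2.50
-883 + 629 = -254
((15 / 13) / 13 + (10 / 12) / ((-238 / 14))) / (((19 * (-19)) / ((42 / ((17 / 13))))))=-4795 / 1356277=-0.00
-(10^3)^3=-1000000000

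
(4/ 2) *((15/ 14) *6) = 90/ 7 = 12.86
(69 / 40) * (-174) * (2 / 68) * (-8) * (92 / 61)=552276 / 5185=106.51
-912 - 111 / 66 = -20101 / 22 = -913.68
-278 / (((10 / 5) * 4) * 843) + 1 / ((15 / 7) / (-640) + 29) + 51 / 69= 1475763763 / 2014982436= 0.73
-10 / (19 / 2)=-20 / 19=-1.05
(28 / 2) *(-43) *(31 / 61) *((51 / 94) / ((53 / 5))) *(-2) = 4758810 / 151951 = 31.32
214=214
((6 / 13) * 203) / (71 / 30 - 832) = -0.11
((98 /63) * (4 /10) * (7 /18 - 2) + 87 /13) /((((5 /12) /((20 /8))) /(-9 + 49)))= 479312 /351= 1365.56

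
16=16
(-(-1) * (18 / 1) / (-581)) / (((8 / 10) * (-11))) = 45 / 12782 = 0.00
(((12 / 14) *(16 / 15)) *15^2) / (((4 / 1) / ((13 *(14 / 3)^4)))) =2853760 / 9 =317084.44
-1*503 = -503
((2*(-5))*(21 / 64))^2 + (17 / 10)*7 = 116053 / 5120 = 22.67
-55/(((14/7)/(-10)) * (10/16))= 440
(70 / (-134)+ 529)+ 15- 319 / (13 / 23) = -18210 / 871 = -20.91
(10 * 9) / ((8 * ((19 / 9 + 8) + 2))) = 405 / 436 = 0.93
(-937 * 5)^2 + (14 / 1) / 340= 3731368257 / 170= 21949225.04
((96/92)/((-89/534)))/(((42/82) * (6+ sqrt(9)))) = -656/483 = -1.36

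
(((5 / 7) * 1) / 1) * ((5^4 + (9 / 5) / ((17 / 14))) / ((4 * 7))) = 53251 / 3332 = 15.98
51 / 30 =17 / 10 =1.70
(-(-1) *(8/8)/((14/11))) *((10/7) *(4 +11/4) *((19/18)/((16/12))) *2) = 9405/784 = 12.00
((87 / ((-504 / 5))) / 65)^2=841 / 4769856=0.00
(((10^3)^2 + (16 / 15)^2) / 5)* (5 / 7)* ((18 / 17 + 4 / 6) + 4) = 65700074752 / 80325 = 817928.10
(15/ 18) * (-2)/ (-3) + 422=422.56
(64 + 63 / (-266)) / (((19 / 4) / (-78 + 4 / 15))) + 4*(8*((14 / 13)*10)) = -49196468 / 70395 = -698.86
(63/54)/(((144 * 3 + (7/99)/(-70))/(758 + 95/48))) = 2006345/977552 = 2.05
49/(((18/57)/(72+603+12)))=213199/2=106599.50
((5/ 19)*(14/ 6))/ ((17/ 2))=70/ 969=0.07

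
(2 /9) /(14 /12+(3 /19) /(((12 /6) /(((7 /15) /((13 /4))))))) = 4940 /26187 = 0.19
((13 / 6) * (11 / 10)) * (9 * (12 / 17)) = 1287 / 85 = 15.14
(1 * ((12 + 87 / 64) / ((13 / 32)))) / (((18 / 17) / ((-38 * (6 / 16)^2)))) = -165.96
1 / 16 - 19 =-303 / 16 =-18.94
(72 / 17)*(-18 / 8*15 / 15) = -162 / 17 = -9.53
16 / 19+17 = 339 / 19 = 17.84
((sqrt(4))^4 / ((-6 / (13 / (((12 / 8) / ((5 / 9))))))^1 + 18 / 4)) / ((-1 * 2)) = -1040 / 423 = -2.46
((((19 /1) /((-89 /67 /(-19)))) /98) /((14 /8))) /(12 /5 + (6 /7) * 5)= 0.24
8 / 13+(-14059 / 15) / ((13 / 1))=-13939 / 195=-71.48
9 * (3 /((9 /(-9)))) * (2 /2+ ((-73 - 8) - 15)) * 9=23085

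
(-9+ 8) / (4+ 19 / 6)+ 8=338 / 43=7.86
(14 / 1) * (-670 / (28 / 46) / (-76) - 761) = -397147 / 38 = -10451.24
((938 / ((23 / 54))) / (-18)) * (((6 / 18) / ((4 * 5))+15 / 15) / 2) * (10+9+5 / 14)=-1107577 / 920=-1203.89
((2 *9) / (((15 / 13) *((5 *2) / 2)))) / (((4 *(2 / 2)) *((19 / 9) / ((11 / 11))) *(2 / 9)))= 3159 / 1900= 1.66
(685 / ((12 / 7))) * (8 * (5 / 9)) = 47950 / 27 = 1775.93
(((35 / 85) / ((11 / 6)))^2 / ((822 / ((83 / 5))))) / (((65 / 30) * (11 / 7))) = 1024884 / 3425388395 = 0.00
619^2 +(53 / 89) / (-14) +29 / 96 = 383161.26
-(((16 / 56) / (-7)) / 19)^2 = -4 / 866761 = -0.00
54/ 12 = 9/ 2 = 4.50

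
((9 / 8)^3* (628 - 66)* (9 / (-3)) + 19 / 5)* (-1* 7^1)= 21475097 / 1280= 16777.42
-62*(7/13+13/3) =-11780/39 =-302.05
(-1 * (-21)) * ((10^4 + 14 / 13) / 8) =1365147 / 52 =26252.83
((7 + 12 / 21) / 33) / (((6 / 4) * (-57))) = -106 / 39501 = -0.00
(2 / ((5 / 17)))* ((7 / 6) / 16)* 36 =357 / 20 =17.85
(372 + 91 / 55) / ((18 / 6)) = 124.55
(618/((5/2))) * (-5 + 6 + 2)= 3708/5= 741.60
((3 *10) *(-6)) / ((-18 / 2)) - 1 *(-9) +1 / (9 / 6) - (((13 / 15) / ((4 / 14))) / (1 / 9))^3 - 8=-60974251 / 3000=-20324.75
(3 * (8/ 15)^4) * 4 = 16384/ 16875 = 0.97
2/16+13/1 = 105/8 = 13.12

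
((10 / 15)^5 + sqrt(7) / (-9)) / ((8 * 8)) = 1 / 486 - sqrt(7) / 576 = -0.00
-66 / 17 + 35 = 529 / 17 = 31.12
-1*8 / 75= -8 / 75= -0.11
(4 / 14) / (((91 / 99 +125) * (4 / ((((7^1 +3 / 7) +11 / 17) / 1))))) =95139 / 20768356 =0.00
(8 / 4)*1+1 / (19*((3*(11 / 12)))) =422 / 209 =2.02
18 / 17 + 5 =103 / 17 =6.06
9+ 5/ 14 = 131/ 14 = 9.36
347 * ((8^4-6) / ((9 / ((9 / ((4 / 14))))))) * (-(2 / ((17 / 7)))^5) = -2671535844320 / 1419857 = -1881552.75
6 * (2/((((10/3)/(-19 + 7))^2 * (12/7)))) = 2268/25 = 90.72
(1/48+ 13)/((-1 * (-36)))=625/1728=0.36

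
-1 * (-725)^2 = -525625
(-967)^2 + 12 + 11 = 935112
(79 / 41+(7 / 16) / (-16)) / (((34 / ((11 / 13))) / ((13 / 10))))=219307 / 3568640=0.06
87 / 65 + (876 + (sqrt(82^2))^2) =494087 / 65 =7601.34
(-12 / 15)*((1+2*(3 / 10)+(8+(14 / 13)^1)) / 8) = -347 / 325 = -1.07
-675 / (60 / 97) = -4365 / 4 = -1091.25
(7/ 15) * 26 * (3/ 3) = 182/ 15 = 12.13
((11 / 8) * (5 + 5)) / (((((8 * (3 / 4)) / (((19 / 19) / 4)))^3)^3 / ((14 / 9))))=385 / 47552535724032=0.00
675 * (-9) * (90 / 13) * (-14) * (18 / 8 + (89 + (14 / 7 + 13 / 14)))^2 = 1900986600375 / 364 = 5222490660.37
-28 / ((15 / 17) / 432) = -68544 / 5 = -13708.80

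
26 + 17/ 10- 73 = -453/ 10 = -45.30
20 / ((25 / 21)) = 84 / 5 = 16.80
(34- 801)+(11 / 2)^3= -4805 / 8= -600.62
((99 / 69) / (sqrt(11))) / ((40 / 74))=0.80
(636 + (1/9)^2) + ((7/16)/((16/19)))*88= 1767047/2592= 681.73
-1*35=-35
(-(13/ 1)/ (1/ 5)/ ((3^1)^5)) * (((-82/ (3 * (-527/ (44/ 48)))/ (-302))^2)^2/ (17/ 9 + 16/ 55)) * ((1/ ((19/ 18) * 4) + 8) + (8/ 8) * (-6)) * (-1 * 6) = 56886454351375/ 56232259498895950788910113024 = 0.00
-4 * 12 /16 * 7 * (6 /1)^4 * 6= -163296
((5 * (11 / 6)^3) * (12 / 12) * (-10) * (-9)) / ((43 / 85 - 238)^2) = 240411875 / 4890179628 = 0.05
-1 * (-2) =2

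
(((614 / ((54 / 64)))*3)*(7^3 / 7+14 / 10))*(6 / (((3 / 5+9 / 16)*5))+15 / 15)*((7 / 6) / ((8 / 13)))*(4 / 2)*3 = 394246944 / 155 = 2543528.67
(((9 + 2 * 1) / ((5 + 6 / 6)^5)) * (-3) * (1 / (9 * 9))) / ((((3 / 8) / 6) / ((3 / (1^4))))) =-0.00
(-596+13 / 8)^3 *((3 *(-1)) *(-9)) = -2902788059625 / 512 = -5669507928.96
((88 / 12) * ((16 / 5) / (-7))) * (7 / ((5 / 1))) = -352 / 75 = -4.69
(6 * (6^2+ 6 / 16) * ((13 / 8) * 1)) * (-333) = -3779217 / 32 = -118100.53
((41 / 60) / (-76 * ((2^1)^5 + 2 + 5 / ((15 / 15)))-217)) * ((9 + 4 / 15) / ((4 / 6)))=-5699 / 1908600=-0.00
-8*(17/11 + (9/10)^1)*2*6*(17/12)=-18292/55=-332.58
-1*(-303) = 303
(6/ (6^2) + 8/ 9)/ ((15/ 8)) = 76/ 135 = 0.56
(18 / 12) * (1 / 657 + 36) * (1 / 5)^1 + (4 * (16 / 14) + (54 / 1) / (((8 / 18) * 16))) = 5633011 / 245280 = 22.97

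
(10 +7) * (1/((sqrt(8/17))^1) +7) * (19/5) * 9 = 2907 * sqrt(34)/20 +20349/5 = 4917.33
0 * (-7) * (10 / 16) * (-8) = 0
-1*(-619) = 619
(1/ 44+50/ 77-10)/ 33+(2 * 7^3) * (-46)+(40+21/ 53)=-16977355897/ 538692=-31515.89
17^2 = 289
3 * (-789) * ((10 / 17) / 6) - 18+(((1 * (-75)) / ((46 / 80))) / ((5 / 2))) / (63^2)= -129360479 / 517293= -250.07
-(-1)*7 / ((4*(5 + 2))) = 1 / 4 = 0.25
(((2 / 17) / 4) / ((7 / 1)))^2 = 1 / 56644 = 0.00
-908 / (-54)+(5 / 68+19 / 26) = 420533 / 23868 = 17.62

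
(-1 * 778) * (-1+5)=-3112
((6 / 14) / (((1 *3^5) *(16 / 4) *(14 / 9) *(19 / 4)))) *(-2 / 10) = -1 / 83790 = -0.00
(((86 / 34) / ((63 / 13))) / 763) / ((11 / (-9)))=-559 / 998767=-0.00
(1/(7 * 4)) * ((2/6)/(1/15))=5/28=0.18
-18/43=-0.42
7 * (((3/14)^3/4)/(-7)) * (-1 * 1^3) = 27/10976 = 0.00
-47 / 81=-0.58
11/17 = 0.65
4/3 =1.33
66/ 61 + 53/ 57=6995/ 3477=2.01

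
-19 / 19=-1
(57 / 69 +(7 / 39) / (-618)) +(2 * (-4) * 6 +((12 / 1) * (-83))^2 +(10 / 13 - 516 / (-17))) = 9348490453661 / 9423882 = 991999.95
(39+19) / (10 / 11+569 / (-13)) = -1.35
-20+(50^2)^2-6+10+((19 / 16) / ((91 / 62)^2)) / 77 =15940884209491 / 2550548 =6249984.01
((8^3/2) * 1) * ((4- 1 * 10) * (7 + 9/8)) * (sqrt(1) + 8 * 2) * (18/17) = -224640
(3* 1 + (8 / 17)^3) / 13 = 15251 / 63869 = 0.24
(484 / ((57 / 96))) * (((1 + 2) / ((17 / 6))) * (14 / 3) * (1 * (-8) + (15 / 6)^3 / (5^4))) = -51877056 / 1615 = -32122.02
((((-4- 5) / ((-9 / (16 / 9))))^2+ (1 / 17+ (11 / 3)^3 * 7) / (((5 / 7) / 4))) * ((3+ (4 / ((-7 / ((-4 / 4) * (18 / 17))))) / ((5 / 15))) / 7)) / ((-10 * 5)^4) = 159111404 / 746771484375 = 0.00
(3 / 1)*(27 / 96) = 27 / 32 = 0.84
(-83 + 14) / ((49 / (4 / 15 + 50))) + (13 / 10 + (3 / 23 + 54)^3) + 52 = 945488516561 / 5961830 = 158590.32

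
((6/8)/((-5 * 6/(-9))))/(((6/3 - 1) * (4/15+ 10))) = 27/1232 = 0.02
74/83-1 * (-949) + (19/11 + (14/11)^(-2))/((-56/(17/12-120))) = 38274801569/40084352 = 954.86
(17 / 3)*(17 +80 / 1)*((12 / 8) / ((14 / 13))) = 765.61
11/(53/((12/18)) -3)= 22/153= 0.14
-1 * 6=-6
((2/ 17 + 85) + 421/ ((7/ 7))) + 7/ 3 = 25931/ 51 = 508.45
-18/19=-0.95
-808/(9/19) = -1705.78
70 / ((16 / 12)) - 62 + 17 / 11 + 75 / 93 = -4875 / 682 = -7.15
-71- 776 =-847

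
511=511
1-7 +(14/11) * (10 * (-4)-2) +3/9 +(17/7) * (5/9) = -40036/693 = -57.77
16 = 16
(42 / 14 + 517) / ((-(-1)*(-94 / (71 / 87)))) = -18460 / 4089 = -4.51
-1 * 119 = -119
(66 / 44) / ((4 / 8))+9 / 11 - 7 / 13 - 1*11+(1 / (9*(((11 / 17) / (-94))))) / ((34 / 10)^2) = -199462 / 21879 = -9.12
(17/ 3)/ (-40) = -17/ 120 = -0.14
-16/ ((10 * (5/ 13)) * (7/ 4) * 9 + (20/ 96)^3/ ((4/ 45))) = -1277952/ 4846525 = -0.26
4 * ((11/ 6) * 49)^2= 290521/ 9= 32280.11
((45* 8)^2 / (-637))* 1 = -129600 / 637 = -203.45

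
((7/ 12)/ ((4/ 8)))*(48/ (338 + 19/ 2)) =0.16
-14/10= -7/5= -1.40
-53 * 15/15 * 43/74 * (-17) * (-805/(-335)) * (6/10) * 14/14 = 18712869/24790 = 754.86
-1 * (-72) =72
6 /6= 1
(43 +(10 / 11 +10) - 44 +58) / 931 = 0.07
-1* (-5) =5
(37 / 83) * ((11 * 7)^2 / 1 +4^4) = 228845 / 83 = 2757.17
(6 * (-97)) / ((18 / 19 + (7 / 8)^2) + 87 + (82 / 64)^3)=-362348544 / 56541499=-6.41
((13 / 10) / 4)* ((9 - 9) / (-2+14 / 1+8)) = 0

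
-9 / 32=-0.28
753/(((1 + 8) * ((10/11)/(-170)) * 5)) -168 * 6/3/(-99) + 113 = -3012.74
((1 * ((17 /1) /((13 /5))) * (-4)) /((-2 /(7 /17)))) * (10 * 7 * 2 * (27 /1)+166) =276220 /13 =21247.69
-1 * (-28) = 28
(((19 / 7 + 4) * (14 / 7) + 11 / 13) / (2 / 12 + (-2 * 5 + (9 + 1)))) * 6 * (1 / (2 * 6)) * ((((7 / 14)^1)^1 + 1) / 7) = 9.18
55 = 55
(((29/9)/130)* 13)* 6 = 29/15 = 1.93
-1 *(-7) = 7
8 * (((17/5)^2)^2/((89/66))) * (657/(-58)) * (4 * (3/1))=-173838604896/1613125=-107765.12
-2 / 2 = -1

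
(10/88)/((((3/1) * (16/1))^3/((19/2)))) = 95/9732096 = 0.00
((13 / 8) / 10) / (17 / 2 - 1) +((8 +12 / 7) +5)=61891 / 4200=14.74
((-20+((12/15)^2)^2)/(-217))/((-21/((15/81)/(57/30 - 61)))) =24488/1817901225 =0.00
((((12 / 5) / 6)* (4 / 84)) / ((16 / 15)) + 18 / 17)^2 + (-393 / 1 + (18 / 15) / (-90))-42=-29490277429 / 67972800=-433.85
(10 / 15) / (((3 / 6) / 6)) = 8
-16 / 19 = -0.84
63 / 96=21 / 32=0.66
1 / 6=0.17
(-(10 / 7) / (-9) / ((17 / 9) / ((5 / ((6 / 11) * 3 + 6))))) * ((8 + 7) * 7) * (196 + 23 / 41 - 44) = 8600625 / 9758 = 881.39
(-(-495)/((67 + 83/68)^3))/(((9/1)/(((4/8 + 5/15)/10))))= 4323440/299498307357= 0.00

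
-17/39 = -0.44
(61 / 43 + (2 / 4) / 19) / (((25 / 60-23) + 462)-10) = 14166 / 4210001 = 0.00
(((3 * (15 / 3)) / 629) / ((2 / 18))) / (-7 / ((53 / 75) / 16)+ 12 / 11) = -8745 / 6413284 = -0.00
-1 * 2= -2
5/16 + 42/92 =283/368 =0.77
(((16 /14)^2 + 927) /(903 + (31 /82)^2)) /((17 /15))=4587818820 /5058586589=0.91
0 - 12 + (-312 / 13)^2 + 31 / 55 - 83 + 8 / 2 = 485.56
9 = 9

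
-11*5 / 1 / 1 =-55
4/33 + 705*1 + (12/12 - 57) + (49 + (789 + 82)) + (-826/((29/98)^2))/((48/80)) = -130920633/9251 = -14152.05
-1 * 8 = -8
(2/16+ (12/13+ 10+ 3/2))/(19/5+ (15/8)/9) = 19575/6253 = 3.13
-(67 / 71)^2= -4489 / 5041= -0.89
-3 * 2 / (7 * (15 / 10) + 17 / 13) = -156 / 307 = -0.51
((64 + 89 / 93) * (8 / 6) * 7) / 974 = 84574 / 135873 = 0.62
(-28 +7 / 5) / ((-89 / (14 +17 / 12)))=4921 / 1068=4.61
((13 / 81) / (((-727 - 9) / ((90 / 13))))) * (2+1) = -5 / 1104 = -0.00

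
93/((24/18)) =279/4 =69.75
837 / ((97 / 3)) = 25.89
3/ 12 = 1/ 4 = 0.25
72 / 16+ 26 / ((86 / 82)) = 2519 / 86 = 29.29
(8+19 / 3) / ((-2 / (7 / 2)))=-301 / 12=-25.08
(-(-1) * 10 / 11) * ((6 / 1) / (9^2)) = 20 / 297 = 0.07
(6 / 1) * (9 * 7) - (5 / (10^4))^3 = 3023999999999 / 8000000000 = 378.00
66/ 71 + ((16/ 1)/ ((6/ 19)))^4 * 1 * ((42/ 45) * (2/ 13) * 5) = 1061184302702/ 224289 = 4731325.67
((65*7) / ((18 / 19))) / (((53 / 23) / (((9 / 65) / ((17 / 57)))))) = 174363 / 1802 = 96.76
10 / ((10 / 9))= 9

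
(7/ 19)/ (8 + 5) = 7/ 247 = 0.03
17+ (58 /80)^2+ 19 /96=85073 /4800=17.72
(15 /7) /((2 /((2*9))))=135 /7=19.29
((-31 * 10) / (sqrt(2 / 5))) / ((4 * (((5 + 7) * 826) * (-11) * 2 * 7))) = 155 * sqrt(10) / 6105792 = 0.00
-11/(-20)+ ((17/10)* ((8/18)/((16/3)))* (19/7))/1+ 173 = 29221/168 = 173.93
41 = 41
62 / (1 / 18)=1116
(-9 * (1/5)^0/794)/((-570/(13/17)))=39/2564620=0.00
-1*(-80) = 80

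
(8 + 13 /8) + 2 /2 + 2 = 101 /8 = 12.62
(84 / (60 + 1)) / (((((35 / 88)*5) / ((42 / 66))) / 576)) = 387072 / 1525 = 253.82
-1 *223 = -223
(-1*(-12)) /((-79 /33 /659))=-260964 /79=-3303.34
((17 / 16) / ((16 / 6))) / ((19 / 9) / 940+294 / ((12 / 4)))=107865 / 26531168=0.00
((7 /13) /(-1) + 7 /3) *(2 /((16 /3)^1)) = 35 /52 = 0.67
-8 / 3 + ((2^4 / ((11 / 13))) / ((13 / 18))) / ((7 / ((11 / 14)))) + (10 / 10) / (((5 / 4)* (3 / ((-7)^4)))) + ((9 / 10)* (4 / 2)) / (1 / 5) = 649.54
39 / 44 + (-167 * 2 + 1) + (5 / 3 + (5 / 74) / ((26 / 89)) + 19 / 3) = -3427323 / 10582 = -323.88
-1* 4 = -4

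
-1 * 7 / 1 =-7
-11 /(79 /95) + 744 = 730.77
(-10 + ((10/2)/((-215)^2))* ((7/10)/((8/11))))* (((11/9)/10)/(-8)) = 81355153/532512000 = 0.15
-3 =-3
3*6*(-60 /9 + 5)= -30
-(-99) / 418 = 9 / 38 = 0.24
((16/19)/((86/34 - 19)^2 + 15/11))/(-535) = -50864/8810361275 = -0.00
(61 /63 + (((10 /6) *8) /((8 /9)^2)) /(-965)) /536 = 92483 /52137792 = 0.00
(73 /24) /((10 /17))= 1241 /240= 5.17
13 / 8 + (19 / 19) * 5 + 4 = 85 / 8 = 10.62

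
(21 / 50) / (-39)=-7 / 650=-0.01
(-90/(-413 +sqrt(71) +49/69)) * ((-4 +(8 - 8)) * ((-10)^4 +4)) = -8917.46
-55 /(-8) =55 /8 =6.88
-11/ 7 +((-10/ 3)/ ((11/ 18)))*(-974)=408959/ 77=5311.16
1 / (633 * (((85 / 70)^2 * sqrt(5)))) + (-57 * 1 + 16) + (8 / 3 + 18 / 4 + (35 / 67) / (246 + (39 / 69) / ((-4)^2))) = -1231370861 / 36397482 + 196 * sqrt(5) / 914685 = -33.83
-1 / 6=-0.17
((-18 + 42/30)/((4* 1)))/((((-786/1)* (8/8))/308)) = 6391/3930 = 1.63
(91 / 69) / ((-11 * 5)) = -91 / 3795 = -0.02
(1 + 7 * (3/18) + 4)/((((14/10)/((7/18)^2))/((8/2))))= 1295/486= 2.66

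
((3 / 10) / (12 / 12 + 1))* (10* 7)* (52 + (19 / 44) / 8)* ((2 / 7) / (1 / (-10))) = -274845 / 176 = -1561.62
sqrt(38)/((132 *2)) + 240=sqrt(38)/264 + 240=240.02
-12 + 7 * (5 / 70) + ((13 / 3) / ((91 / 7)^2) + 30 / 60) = -428 / 39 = -10.97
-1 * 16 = -16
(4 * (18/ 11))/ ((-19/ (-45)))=3240/ 209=15.50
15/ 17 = 0.88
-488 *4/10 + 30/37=-35962/185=-194.39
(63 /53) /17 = 63 /901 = 0.07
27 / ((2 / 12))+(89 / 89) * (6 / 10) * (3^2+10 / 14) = 5874 / 35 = 167.83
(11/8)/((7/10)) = 55/28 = 1.96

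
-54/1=-54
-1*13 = -13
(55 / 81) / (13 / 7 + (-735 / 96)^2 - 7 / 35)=1971200 / 174981627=0.01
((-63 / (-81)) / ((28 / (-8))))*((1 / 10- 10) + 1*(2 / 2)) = 89 / 45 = 1.98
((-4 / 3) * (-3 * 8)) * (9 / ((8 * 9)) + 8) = 260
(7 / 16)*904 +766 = 2323 / 2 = 1161.50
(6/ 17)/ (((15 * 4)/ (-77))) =-77/ 170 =-0.45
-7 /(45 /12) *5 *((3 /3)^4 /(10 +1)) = -28 /33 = -0.85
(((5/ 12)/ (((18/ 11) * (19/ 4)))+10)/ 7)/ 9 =10315/ 64638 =0.16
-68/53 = -1.28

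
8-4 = 4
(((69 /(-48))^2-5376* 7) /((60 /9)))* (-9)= 260098101 /5120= 50800.41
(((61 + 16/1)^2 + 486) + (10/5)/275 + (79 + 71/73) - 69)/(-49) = -131.14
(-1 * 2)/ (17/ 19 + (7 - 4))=-19/ 37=-0.51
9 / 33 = 3 / 11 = 0.27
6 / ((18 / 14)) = 4.67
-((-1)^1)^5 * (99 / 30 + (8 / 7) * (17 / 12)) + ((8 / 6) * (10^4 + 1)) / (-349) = -2439763 / 73290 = -33.29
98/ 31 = 3.16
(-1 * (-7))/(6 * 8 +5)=7/53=0.13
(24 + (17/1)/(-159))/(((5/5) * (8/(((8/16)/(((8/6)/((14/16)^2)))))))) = 186151/217088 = 0.86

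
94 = 94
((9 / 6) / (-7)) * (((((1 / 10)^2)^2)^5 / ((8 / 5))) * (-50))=3 / 44800000000000000000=0.00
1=1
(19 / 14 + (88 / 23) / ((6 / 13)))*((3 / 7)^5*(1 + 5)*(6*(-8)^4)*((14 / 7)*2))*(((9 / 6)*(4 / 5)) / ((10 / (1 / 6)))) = 111305539584 / 67648175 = 1645.36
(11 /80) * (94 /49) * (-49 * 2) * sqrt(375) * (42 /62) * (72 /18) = -10857 * sqrt(15) /31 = -1356.42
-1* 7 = -7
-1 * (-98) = 98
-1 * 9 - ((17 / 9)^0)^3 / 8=-73 / 8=-9.12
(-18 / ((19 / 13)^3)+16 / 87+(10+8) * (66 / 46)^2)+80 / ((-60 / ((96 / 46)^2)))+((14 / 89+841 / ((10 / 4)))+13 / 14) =363.15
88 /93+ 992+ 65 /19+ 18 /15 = 8813507 /8835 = 997.57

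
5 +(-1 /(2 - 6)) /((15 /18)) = 53 /10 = 5.30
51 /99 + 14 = 479 /33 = 14.52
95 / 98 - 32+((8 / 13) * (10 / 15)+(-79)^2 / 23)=21161389 / 87906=240.73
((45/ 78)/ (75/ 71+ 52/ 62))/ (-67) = -33015/ 7265882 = -0.00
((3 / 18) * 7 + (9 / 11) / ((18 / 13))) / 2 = 29 / 33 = 0.88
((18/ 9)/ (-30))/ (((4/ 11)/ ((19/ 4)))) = -209/ 240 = -0.87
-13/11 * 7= -91/11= -8.27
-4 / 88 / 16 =-1 / 352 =-0.00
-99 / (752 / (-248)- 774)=3069 / 24088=0.13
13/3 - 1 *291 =-286.67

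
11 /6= 1.83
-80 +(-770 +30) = -820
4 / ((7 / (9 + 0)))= 36 / 7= 5.14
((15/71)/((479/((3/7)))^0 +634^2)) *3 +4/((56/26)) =371006626/199772629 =1.86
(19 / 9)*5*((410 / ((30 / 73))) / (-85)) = -123.89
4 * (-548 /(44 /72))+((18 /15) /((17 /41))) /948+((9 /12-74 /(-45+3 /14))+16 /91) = -5493165381101 /1532551020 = -3584.33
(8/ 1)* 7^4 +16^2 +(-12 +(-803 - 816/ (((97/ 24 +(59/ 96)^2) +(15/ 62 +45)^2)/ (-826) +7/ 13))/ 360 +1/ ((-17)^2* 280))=655034506800814274521/ 33676247960513550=19450.93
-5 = -5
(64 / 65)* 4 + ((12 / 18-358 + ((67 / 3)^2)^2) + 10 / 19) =24851335229 / 100035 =248426.40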